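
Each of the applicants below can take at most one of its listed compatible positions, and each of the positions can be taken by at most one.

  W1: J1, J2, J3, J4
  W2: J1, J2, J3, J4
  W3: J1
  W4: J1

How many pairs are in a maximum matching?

Unit-capacity flow: source→left, listed edges, right→sink; max matching = max flow.
Augmenting path W1→J1 (+1); matched 1.
Augmenting path W2→J2 (+1); matched 2.
Augmenting path W3→J1→W1→J3 (+1); matched 3.
No augmenting path remains; maximum matching = 3.
König certificate: {W1, W2, J1} is a vertex cover of size 3 (every listed pair touches it), so no matching can be larger.

3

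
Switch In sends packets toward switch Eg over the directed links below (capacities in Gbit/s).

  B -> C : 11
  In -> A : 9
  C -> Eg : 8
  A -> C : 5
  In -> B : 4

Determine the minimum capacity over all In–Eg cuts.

8

Augment In→A→C→Eg: bottleneck 5, flow now 5.
Augment In→B→C→Eg: bottleneck 3, flow now 8.
No augmenting path remains; maximum flow = 8.
By max-flow min-cut, the minimum cut capacity equals the max flow.
In the residual graph, reachable from In: {In, A, B, C}.
Min-cut edges: C→Eg (8); capacity 8 = 8.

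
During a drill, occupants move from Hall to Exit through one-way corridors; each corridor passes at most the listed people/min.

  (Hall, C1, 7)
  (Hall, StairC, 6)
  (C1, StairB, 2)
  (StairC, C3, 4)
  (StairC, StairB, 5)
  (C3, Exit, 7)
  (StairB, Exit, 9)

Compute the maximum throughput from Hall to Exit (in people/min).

Augment Hall→C1→StairB→Exit: bottleneck 2, flow now 2.
Augment Hall→StairC→C3→Exit: bottleneck 4, flow now 6.
Augment Hall→StairC→StairB→Exit: bottleneck 2, flow now 8.
No augmenting path remains; maximum flow = 8.
In the residual graph, reachable from Hall: {Hall, C1}.
Min-cut edges: Hall→StairC (6), C1→StairB (2); capacity 6 + 2 = 8.
This cut is saturated, so no flow can exceed 8.

8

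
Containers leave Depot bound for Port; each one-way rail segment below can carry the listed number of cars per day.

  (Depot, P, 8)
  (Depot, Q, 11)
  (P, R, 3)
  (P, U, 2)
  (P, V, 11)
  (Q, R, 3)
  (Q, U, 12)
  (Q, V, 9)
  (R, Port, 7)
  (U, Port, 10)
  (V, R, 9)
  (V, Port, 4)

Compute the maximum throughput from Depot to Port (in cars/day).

19

Augment Depot→P→R→Port: bottleneck 3, flow now 3.
Augment Depot→P→U→Port: bottleneck 2, flow now 5.
Augment Depot→P→V→Port: bottleneck 3, flow now 8.
Augment Depot→Q→R→Port: bottleneck 3, flow now 11.
Augment Depot→Q→U→Port: bottleneck 8, flow now 19.
No augmenting path remains; maximum flow = 19.
In the residual graph, reachable from Depot: {Depot}.
Min-cut edges: Depot→P (8), Depot→Q (11); capacity 8 + 11 = 19.
This cut is saturated, so no flow can exceed 19.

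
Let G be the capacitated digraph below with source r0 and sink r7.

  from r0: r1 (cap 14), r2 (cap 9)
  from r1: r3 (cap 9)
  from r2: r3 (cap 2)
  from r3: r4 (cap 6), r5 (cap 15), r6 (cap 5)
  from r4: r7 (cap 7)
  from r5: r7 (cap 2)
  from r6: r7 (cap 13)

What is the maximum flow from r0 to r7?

Augment r0→r1→r3→r4→r7: bottleneck 6, flow now 6.
Augment r0→r1→r3→r5→r7: bottleneck 2, flow now 8.
Augment r0→r1→r3→r6→r7: bottleneck 1, flow now 9.
Augment r0→r2→r3→r6→r7: bottleneck 2, flow now 11.
No augmenting path remains; maximum flow = 11.
In the residual graph, reachable from r0: {r0, r1, r2}.
Min-cut edges: r1→r3 (9), r2→r3 (2); capacity 9 + 2 = 11.
This cut is saturated, so no flow can exceed 11.

11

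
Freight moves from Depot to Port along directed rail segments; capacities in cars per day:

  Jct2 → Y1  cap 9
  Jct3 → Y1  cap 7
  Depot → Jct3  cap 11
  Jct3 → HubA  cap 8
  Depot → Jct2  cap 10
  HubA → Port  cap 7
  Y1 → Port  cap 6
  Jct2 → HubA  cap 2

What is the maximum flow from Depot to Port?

Augment Depot→Jct2→Y1→Port: bottleneck 6, flow now 6.
Augment Depot→Jct2→HubA→Port: bottleneck 2, flow now 8.
Augment Depot→Jct3→HubA→Port: bottleneck 5, flow now 13.
No augmenting path remains; maximum flow = 13.
In the residual graph, reachable from Depot: {Depot, Jct2, Jct3, Y1, HubA}.
Min-cut edges: Y1→Port (6), HubA→Port (7); capacity 6 + 7 = 13.
This cut is saturated, so no flow can exceed 13.

13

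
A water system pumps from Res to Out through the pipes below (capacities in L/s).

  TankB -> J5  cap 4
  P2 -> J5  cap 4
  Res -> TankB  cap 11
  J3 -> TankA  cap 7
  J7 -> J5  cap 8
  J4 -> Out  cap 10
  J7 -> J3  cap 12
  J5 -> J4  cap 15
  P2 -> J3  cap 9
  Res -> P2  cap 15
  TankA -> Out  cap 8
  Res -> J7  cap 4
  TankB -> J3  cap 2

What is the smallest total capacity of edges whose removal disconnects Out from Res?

Augment Res→TankB→J3→TankA→Out: bottleneck 2, flow now 2.
Augment Res→TankB→J5→J4→Out: bottleneck 4, flow now 6.
Augment Res→J7→J3→TankA→Out: bottleneck 4, flow now 10.
Augment Res→P2→J3→TankA→Out: bottleneck 1, flow now 11.
Augment Res→P2→J5→J4→Out: bottleneck 4, flow now 15.
Augment Res→P2→J3→J7→J5→J4→Out: bottleneck 2, flow now 17. (uses reverse residual edge)
No augmenting path remains; maximum flow = 17.
By max-flow min-cut, the minimum cut capacity equals the max flow.
In the residual graph, reachable from Res: {Res, TankB, J7, P2, J3, J5, J4}.
Min-cut edges: J3→TankA (7), J4→Out (10); capacity 7 + 10 = 17.

17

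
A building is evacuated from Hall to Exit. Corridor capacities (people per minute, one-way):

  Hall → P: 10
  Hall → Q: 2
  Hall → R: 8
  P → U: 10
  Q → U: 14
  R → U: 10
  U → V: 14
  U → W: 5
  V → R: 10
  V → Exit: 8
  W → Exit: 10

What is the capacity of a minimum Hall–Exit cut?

Augment Hall→P→U→V→Exit: bottleneck 8, flow now 8.
Augment Hall→P→U→W→Exit: bottleneck 2, flow now 10.
Augment Hall→Q→U→W→Exit: bottleneck 2, flow now 12.
Augment Hall→R→U→W→Exit: bottleneck 1, flow now 13.
No augmenting path remains; maximum flow = 13.
By max-flow min-cut, the minimum cut capacity equals the max flow.
In the residual graph, reachable from Hall: {Hall, P, Q, R, U, V}.
Min-cut edges: U→W (5), V→Exit (8); capacity 5 + 8 = 13.

13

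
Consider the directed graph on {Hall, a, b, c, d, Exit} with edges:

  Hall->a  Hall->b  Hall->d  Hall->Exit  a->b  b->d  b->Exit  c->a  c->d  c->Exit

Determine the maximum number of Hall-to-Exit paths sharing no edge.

2

Assign every edge capacity 1; by Menger, the answer equals the max flow.
Path Hall→Exit (+1); total 1.
Path Hall→b→Exit (+1); total 2.
No residual Hall→Exit path; max flow = 2.
Certifying cut of size 2: {Hall→Exit, b→Exit}.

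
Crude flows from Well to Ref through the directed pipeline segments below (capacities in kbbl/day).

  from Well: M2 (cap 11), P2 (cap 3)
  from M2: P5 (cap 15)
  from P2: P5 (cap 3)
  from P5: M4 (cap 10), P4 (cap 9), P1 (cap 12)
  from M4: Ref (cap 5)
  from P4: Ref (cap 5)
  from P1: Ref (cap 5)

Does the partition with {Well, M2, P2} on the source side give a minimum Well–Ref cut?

Given cut capacity: 15 + 3 = 18.
Augment Well→M2→P5→M4→Ref: bottleneck 5, flow now 5.
Augment Well→M2→P5→P4→Ref: bottleneck 5, flow now 10.
Augment Well→M2→P5→P1→Ref: bottleneck 1, flow now 11.
Augment Well→P2→P5→P1→Ref: bottleneck 3, flow now 14.
No augmenting path remains; maximum flow = 14.
In the residual graph, reachable from Well: {Well}.
Min-cut edges: Well→M2 (11), Well→P2 (3); capacity 11 + 3 = 14.
Cut capacity 18 exceeds the max flow 14, so it is not minimum.

No — its capacity is 18, but the minimum cut has capacity 14.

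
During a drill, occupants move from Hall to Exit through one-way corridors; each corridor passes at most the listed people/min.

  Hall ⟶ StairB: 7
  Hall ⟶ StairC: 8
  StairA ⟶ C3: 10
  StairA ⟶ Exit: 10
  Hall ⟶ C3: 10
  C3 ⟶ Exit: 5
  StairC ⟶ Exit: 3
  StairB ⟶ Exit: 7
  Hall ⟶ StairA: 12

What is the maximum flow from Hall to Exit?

Augment Hall→StairA→Exit: bottleneck 10, flow now 10.
Augment Hall→StairC→Exit: bottleneck 3, flow now 13.
Augment Hall→C3→Exit: bottleneck 5, flow now 18.
Augment Hall→StairB→Exit: bottleneck 7, flow now 25.
No augmenting path remains; maximum flow = 25.
In the residual graph, reachable from Hall: {Hall, StairA, StairC, C3}.
Min-cut edges: Hall→StairB (7), StairA→Exit (10), StairC→Exit (3), C3→Exit (5); capacity 7 + 10 + 3 + 5 = 25.
This cut is saturated, so no flow can exceed 25.

25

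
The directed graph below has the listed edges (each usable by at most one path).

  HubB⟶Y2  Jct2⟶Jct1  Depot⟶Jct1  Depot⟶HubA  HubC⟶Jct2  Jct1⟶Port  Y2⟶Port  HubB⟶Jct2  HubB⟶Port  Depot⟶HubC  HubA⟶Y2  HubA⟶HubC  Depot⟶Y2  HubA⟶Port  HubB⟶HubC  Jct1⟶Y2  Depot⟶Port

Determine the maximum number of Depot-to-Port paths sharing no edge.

Assign every edge capacity 1; by Menger, the answer equals the max flow.
Path Depot→Port (+1); total 1.
Path Depot→HubA→Port (+1); total 2.
Path Depot→Jct1→Port (+1); total 3.
Path Depot→Y2→Port (+1); total 4.
No residual Depot→Port path; max flow = 4.
Certifying cut of size 4: {Depot→HubA, Depot→Port, Jct1→Port, Y2→Port}.

4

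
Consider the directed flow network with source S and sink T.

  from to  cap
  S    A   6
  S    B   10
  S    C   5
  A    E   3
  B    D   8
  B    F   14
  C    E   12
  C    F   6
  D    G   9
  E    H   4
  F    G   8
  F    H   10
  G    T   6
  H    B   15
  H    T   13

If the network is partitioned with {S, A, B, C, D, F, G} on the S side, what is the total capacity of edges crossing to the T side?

Edges leaving {S, A, B, C, D, F, G}: A→E (3), C→E (12), F→H (10), G→T (6).
Cut capacity = 3 + 12 + 10 + 6 = 31.

31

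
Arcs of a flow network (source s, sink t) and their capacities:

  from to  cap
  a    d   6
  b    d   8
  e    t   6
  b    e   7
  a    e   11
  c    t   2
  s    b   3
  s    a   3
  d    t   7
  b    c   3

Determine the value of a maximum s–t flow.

6

Augment s→a→d→t: bottleneck 3, flow now 3.
Augment s→b→c→t: bottleneck 2, flow now 5.
Augment s→b→d→t: bottleneck 1, flow now 6.
No augmenting path remains; maximum flow = 6.
In the residual graph, reachable from s: {s}.
Min-cut edges: s→a (3), s→b (3); capacity 3 + 3 = 6.
This cut is saturated, so no flow can exceed 6.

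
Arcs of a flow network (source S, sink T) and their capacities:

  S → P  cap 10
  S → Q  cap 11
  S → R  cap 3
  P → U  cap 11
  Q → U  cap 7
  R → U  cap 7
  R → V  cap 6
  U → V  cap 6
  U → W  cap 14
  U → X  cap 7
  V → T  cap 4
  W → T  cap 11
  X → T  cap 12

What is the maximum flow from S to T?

20

Augment S→R→V→T: bottleneck 3, flow now 3.
Augment S→P→U→V→T: bottleneck 1, flow now 4.
Augment S→P→U→W→T: bottleneck 9, flow now 13.
Augment S→Q→U→W→T: bottleneck 2, flow now 15.
Augment S→Q→U→X→T: bottleneck 5, flow now 20.
No augmenting path remains; maximum flow = 20.
In the residual graph, reachable from S: {S, Q}.
Min-cut edges: S→P (10), S→R (3), Q→U (7); capacity 10 + 3 + 7 = 20.
This cut is saturated, so no flow can exceed 20.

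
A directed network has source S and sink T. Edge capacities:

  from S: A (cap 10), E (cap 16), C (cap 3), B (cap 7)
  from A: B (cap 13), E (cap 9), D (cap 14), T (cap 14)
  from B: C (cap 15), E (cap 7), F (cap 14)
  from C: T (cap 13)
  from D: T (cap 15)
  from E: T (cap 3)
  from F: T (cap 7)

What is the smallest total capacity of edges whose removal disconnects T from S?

Augment S→A→T: bottleneck 10, flow now 10.
Augment S→C→T: bottleneck 3, flow now 13.
Augment S→E→T: bottleneck 3, flow now 16.
Augment S→B→C→T: bottleneck 7, flow now 23.
No augmenting path remains; maximum flow = 23.
By max-flow min-cut, the minimum cut capacity equals the max flow.
In the residual graph, reachable from S: {S, E}.
Min-cut edges: S→A (10), S→B (7), S→C (3), E→T (3); capacity 10 + 7 + 3 + 3 = 23.

23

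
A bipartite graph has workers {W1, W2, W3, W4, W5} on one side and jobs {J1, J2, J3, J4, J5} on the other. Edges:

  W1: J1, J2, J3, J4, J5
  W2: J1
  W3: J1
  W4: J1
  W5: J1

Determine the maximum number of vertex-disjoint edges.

Unit-capacity flow: source→left, listed edges, right→sink; max matching = max flow.
Augmenting path W1→J1 (+1); matched 1.
Augmenting path W2→J1→W1→J2 (+1); matched 2.
No augmenting path remains; maximum matching = 2.
König certificate: {W1, J1} is a vertex cover of size 2 (every listed pair touches it), so no matching can be larger.

2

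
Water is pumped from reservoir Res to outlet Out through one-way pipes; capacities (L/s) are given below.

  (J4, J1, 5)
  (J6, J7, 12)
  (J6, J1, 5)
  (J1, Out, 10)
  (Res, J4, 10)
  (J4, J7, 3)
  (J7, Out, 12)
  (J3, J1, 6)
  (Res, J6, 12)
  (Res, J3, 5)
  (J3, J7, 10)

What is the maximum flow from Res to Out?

Augment Res→J6→J7→Out: bottleneck 12, flow now 12.
Augment Res→J3→J1→Out: bottleneck 5, flow now 17.
Augment Res→J4→J1→Out: bottleneck 5, flow now 22.
No augmenting path remains; maximum flow = 22.
In the residual graph, reachable from Res: {Res, J6, J3, J4, J7, J1}.
Min-cut edges: J7→Out (12), J1→Out (10); capacity 12 + 10 = 22.
This cut is saturated, so no flow can exceed 22.

22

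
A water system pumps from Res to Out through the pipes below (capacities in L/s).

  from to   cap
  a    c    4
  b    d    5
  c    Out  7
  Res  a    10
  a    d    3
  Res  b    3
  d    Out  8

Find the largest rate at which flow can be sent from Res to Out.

10

Augment Res→a→c→Out: bottleneck 4, flow now 4.
Augment Res→a→d→Out: bottleneck 3, flow now 7.
Augment Res→b→d→Out: bottleneck 3, flow now 10.
No augmenting path remains; maximum flow = 10.
In the residual graph, reachable from Res: {Res, a}.
Min-cut edges: Res→b (3), a→c (4), a→d (3); capacity 3 + 4 + 3 = 10.
This cut is saturated, so no flow can exceed 10.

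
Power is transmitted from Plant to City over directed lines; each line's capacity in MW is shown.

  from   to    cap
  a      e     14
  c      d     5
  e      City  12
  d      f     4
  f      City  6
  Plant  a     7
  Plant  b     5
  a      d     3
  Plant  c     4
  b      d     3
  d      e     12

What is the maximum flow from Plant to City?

Augment Plant→a→e→City: bottleneck 7, flow now 7.
Augment Plant→b→d→e→City: bottleneck 3, flow now 10.
Augment Plant→c→d→e→City: bottleneck 2, flow now 12.
Augment Plant→c→d→f→City: bottleneck 2, flow now 14.
No augmenting path remains; maximum flow = 14.
In the residual graph, reachable from Plant: {Plant, b}.
Min-cut edges: Plant→a (7), Plant→c (4), b→d (3); capacity 7 + 4 + 3 = 14.
This cut is saturated, so no flow can exceed 14.

14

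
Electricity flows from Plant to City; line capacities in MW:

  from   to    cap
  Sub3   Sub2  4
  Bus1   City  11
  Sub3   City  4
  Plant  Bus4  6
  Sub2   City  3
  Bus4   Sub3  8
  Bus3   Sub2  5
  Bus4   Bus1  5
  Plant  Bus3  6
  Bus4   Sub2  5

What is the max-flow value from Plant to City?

Augment Plant→Bus4→Bus1→City: bottleneck 5, flow now 5.
Augment Plant→Bus4→Sub2→City: bottleneck 1, flow now 6.
Augment Plant→Bus3→Sub2→City: bottleneck 2, flow now 8.
Augment Plant→Bus3→Sub2→Bus4→Sub3→City: bottleneck 1, flow now 9. (uses reverse residual edge)
No augmenting path remains; maximum flow = 9.
In the residual graph, reachable from Plant: {Plant, Bus3, Sub2}.
Min-cut edges: Plant→Bus4 (6), Sub2→City (3); capacity 6 + 3 = 9.
This cut is saturated, so no flow can exceed 9.

9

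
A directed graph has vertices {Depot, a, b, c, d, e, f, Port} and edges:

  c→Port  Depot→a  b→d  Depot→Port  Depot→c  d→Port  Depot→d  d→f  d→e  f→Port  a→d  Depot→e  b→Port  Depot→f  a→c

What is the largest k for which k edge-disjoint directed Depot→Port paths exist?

4

Assign every edge capacity 1; by Menger, the answer equals the max flow.
Path Depot→Port (+1); total 1.
Path Depot→c→Port (+1); total 2.
Path Depot→d→Port (+1); total 3.
Path Depot→f→Port (+1); total 4.
No residual Depot→Port path; max flow = 4.
Certifying cut of size 4: {Depot→Port, c→Port, d→Port, f→Port}.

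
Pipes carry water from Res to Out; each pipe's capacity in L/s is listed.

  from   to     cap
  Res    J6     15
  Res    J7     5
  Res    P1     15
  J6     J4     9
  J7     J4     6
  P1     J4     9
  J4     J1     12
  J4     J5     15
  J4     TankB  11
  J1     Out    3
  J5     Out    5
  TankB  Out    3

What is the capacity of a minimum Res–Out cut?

Augment Res→J6→J4→J1→Out: bottleneck 3, flow now 3.
Augment Res→J6→J4→J5→Out: bottleneck 5, flow now 8.
Augment Res→J6→J4→TankB→Out: bottleneck 1, flow now 9.
Augment Res→J7→J4→TankB→Out: bottleneck 2, flow now 11.
No augmenting path remains; maximum flow = 11.
By max-flow min-cut, the minimum cut capacity equals the max flow.
In the residual graph, reachable from Res: {Res, J6, J7, P1, J4, J1, J5, TankB}.
Min-cut edges: J1→Out (3), J5→Out (5), TankB→Out (3); capacity 3 + 5 + 3 = 11.

11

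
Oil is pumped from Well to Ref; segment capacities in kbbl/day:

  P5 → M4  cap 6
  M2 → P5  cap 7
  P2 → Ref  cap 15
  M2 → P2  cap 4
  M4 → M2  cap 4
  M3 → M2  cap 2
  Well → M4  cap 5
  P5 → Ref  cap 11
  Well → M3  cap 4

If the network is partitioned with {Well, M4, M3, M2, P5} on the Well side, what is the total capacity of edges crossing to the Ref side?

15

Edges leaving {Well, M4, M3, M2, P5}: M2→P2 (4), P5→Ref (11).
Cut capacity = 4 + 11 = 15.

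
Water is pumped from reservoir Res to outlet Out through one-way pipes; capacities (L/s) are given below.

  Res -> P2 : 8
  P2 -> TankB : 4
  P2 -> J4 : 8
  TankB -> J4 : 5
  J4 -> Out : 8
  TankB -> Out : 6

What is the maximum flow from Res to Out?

Augment Res→P2→TankB→Out: bottleneck 4, flow now 4.
Augment Res→P2→J4→Out: bottleneck 4, flow now 8.
No augmenting path remains; maximum flow = 8.
In the residual graph, reachable from Res: {Res}.
Min-cut edges: Res→P2 (8); capacity 8 = 8.
This cut is saturated, so no flow can exceed 8.

8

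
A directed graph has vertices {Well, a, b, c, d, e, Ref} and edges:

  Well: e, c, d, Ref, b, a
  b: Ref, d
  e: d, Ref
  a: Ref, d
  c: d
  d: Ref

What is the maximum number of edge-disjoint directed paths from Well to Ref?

5

Assign every edge capacity 1; by Menger, the answer equals the max flow.
Path Well→Ref (+1); total 1.
Path Well→a→Ref (+1); total 2.
Path Well→b→Ref (+1); total 3.
Path Well→d→Ref (+1); total 4.
Path Well→e→Ref (+1); total 5.
No residual Well→Ref path; max flow = 5.
Certifying cut of size 5: {Well→Ref, Well→a, Well→b, Well→e, d→Ref}.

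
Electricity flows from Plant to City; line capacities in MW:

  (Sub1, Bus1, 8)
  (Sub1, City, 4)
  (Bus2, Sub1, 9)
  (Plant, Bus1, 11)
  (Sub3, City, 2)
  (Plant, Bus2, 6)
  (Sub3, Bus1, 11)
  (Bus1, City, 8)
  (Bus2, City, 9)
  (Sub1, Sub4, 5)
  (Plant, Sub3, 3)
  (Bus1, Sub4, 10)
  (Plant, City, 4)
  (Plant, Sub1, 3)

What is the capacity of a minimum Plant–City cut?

23

Augment Plant→City: bottleneck 4, flow now 4.
Augment Plant→Bus2→City: bottleneck 6, flow now 10.
Augment Plant→Sub1→City: bottleneck 3, flow now 13.
Augment Plant→Sub3→City: bottleneck 2, flow now 15.
Augment Plant→Bus1→City: bottleneck 8, flow now 23.
No augmenting path remains; maximum flow = 23.
By max-flow min-cut, the minimum cut capacity equals the max flow.
In the residual graph, reachable from Plant: {Plant, Sub3, Bus1, Sub4}.
Min-cut edges: Plant→Bus2 (6), Plant→Sub1 (3), Plant→City (4), Sub3→City (2), Bus1→City (8); capacity 6 + 3 + 4 + 2 + 8 = 23.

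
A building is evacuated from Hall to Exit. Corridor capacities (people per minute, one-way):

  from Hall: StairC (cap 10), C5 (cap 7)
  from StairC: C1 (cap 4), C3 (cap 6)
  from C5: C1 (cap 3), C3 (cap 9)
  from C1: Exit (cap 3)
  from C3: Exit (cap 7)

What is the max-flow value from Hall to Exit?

10

Augment Hall→StairC→C1→Exit: bottleneck 3, flow now 3.
Augment Hall→StairC→C3→Exit: bottleneck 6, flow now 9.
Augment Hall→C5→C3→Exit: bottleneck 1, flow now 10.
No augmenting path remains; maximum flow = 10.
In the residual graph, reachable from Hall: {Hall, StairC, C5, C1, C3}.
Min-cut edges: C1→Exit (3), C3→Exit (7); capacity 3 + 7 = 10.
This cut is saturated, so no flow can exceed 10.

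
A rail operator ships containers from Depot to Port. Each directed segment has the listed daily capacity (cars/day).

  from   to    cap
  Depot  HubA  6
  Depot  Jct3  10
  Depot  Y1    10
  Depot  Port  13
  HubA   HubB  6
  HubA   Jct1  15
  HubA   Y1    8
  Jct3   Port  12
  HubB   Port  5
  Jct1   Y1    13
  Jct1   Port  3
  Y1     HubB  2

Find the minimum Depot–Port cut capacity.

31

Augment Depot→Port: bottleneck 13, flow now 13.
Augment Depot→Jct3→Port: bottleneck 10, flow now 23.
Augment Depot→HubA→HubB→Port: bottleneck 5, flow now 28.
Augment Depot→HubA→Jct1→Port: bottleneck 1, flow now 29.
Augment Depot→Y1→HubB→HubA→Jct1→Port: bottleneck 2, flow now 31. (uses reverse residual edge)
No augmenting path remains; maximum flow = 31.
By max-flow min-cut, the minimum cut capacity equals the max flow.
In the residual graph, reachable from Depot: {Depot, Y1}.
Min-cut edges: Depot→HubA (6), Depot→Jct3 (10), Depot→Port (13), Y1→HubB (2); capacity 6 + 10 + 13 + 2 = 31.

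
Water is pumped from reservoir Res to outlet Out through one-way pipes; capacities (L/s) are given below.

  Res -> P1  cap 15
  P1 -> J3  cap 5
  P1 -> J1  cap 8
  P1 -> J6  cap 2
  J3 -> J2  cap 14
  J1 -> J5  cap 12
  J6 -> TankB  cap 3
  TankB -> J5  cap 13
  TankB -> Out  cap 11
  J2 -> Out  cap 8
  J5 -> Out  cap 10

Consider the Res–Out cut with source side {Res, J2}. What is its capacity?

Edges leaving {Res, J2}: Res→P1 (15), J2→Out (8).
Cut capacity = 15 + 8 = 23.

23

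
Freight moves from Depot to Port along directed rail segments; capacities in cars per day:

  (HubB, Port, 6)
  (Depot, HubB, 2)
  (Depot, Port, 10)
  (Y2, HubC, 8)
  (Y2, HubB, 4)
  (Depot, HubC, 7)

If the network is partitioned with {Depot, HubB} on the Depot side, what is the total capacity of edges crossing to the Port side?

23

Edges leaving {Depot, HubB}: Depot→HubC (7), Depot→Port (10), HubB→Port (6).
Cut capacity = 7 + 10 + 6 = 23.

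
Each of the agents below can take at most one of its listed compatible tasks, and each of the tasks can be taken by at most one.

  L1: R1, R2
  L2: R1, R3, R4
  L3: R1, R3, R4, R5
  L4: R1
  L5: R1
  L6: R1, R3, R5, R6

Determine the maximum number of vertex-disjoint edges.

5

Unit-capacity flow: source→left, listed edges, right→sink; max matching = max flow.
Augmenting path L1→R1 (+1); matched 1.
Augmenting path L2→R3 (+1); matched 2.
Augmenting path L3→R4 (+1); matched 3.
Augmenting path L6→R5 (+1); matched 4.
Augmenting path L4→R1→L1→R2 (+1); matched 5.
No augmenting path remains; maximum matching = 5.
König certificate: {L1, L2, L3, L6, R1} is a vertex cover of size 5 (every listed pair touches it), so no matching can be larger.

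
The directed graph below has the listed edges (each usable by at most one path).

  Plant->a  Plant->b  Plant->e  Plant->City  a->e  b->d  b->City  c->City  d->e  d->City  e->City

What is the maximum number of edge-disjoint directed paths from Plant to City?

Assign every edge capacity 1; by Menger, the answer equals the max flow.
Path Plant→City (+1); total 1.
Path Plant→b→City (+1); total 2.
Path Plant→e→City (+1); total 3.
No residual Plant→City path; max flow = 3.
Certifying cut of size 3: {Plant→City, Plant→b, e→City}.

3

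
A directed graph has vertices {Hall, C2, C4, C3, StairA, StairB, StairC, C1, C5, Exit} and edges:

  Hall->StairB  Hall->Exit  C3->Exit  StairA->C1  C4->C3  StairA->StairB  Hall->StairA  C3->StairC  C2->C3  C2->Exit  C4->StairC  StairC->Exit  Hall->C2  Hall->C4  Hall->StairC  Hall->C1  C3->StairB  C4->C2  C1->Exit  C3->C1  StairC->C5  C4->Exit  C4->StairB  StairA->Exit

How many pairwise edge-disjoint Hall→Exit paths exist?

Assign every edge capacity 1; by Menger, the answer equals the max flow.
Path Hall→Exit (+1); total 1.
Path Hall→C2→Exit (+1); total 2.
Path Hall→C4→Exit (+1); total 3.
Path Hall→StairA→Exit (+1); total 4.
Path Hall→StairC→Exit (+1); total 5.
Path Hall→C1→Exit (+1); total 6.
No residual Hall→Exit path; max flow = 6.
Certifying cut of size 6: {Hall→C1, Hall→C2, Hall→C4, Hall→Exit, Hall→StairA, Hall→StairC}.

6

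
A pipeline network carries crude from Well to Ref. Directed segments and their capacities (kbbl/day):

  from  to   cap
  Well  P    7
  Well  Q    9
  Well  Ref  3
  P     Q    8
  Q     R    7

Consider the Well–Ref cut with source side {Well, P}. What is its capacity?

20

Edges leaving {Well, P}: Well→Q (9), Well→Ref (3), P→Q (8).
Cut capacity = 9 + 3 + 8 = 20.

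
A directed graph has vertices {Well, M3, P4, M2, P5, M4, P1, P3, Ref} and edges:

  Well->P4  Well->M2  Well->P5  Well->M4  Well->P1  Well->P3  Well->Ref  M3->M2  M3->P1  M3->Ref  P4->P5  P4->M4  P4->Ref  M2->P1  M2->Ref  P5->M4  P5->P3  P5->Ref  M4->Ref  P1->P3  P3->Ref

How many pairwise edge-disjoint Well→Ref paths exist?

Assign every edge capacity 1; by Menger, the answer equals the max flow.
Path Well→Ref (+1); total 1.
Path Well→P4→Ref (+1); total 2.
Path Well→M2→Ref (+1); total 3.
Path Well→P5→Ref (+1); total 4.
Path Well→M4→Ref (+1); total 5.
Path Well→P3→Ref (+1); total 6.
No residual Well→Ref path; max flow = 6.
Certifying cut of size 6: {P3→Ref, Well→M2, Well→M4, Well→P4, Well→P5, Well→Ref}.

6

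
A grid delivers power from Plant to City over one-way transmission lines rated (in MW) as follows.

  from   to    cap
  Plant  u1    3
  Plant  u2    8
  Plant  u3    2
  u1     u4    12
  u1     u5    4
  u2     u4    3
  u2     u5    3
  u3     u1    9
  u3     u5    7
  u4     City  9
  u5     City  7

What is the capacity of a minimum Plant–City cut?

Augment Plant→u1→u4→City: bottleneck 3, flow now 3.
Augment Plant→u2→u4→City: bottleneck 3, flow now 6.
Augment Plant→u2→u5→City: bottleneck 3, flow now 9.
Augment Plant→u3→u5→City: bottleneck 2, flow now 11.
No augmenting path remains; maximum flow = 11.
By max-flow min-cut, the minimum cut capacity equals the max flow.
In the residual graph, reachable from Plant: {Plant, u2}.
Min-cut edges: Plant→u1 (3), Plant→u3 (2), u2→u4 (3), u2→u5 (3); capacity 3 + 2 + 3 + 3 = 11.

11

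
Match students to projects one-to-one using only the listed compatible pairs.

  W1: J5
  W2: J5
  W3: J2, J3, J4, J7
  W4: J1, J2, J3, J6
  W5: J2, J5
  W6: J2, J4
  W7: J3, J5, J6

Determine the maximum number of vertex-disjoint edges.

Unit-capacity flow: source→left, listed edges, right→sink; max matching = max flow.
Augmenting path W1→J5 (+1); matched 1.
Augmenting path W3→J2 (+1); matched 2.
Augmenting path W4→J1 (+1); matched 3.
Augmenting path W6→J4 (+1); matched 4.
Augmenting path W7→J3 (+1); matched 5.
Augmenting path W5→J2→W3→J7 (+1); matched 6.
No augmenting path remains; maximum matching = 6.
König certificate: {W3, W4, W5, W6, W7, J5} is a vertex cover of size 6 (every listed pair touches it), so no matching can be larger.

6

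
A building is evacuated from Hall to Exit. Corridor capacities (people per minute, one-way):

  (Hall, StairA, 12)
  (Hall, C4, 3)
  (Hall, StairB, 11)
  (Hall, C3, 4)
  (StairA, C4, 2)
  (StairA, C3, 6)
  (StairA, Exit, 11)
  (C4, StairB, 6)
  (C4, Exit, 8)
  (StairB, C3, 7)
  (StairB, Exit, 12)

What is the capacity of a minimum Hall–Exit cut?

26

Augment Hall→StairA→Exit: bottleneck 11, flow now 11.
Augment Hall→C4→Exit: bottleneck 3, flow now 14.
Augment Hall→StairB→Exit: bottleneck 11, flow now 25.
Augment Hall→StairA→C4→Exit: bottleneck 1, flow now 26.
No augmenting path remains; maximum flow = 26.
By max-flow min-cut, the minimum cut capacity equals the max flow.
In the residual graph, reachable from Hall: {Hall, C3}.
Min-cut edges: Hall→StairA (12), Hall→C4 (3), Hall→StairB (11); capacity 12 + 3 + 11 = 26.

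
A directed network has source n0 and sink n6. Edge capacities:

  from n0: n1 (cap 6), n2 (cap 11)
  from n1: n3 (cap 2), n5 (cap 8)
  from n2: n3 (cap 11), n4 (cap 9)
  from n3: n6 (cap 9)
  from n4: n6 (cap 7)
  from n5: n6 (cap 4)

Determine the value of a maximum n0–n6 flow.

Augment n0→n1→n3→n6: bottleneck 2, flow now 2.
Augment n0→n1→n5→n6: bottleneck 4, flow now 6.
Augment n0→n2→n3→n6: bottleneck 7, flow now 13.
Augment n0→n2→n4→n6: bottleneck 4, flow now 17.
No augmenting path remains; maximum flow = 17.
In the residual graph, reachable from n0: {n0}.
Min-cut edges: n0→n1 (6), n0→n2 (11); capacity 6 + 11 = 17.
This cut is saturated, so no flow can exceed 17.

17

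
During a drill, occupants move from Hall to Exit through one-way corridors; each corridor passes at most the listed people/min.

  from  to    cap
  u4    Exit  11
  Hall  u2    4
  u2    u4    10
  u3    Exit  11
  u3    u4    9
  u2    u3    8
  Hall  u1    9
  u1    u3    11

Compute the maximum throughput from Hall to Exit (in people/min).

13

Augment Hall→u1→u3→Exit: bottleneck 9, flow now 9.
Augment Hall→u2→u3→Exit: bottleneck 2, flow now 11.
Augment Hall→u2→u4→Exit: bottleneck 2, flow now 13.
No augmenting path remains; maximum flow = 13.
In the residual graph, reachable from Hall: {Hall}.
Min-cut edges: Hall→u1 (9), Hall→u2 (4); capacity 9 + 4 = 13.
This cut is saturated, so no flow can exceed 13.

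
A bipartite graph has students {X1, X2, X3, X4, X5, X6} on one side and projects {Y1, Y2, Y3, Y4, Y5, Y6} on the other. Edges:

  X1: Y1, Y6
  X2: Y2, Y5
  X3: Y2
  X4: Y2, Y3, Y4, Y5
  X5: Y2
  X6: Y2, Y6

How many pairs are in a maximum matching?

Unit-capacity flow: source→left, listed edges, right→sink; max matching = max flow.
Augmenting path X1→Y1 (+1); matched 1.
Augmenting path X2→Y2 (+1); matched 2.
Augmenting path X4→Y3 (+1); matched 3.
Augmenting path X6→Y6 (+1); matched 4.
Augmenting path X3→Y2→X2→Y5 (+1); matched 5.
No augmenting path remains; maximum matching = 5.
König certificate: {X1, X2, X4, X6, Y2} is a vertex cover of size 5 (every listed pair touches it), so no matching can be larger.

5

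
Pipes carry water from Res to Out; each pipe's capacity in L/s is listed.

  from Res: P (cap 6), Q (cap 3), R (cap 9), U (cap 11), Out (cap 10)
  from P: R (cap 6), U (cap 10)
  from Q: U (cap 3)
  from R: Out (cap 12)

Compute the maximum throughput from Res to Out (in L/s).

22

Augment Res→Out: bottleneck 10, flow now 10.
Augment Res→R→Out: bottleneck 9, flow now 19.
Augment Res→P→R→Out: bottleneck 3, flow now 22.
No augmenting path remains; maximum flow = 22.
In the residual graph, reachable from Res: {Res, P, Q, R, U}.
Min-cut edges: Res→Out (10), R→Out (12); capacity 10 + 12 = 22.
This cut is saturated, so no flow can exceed 22.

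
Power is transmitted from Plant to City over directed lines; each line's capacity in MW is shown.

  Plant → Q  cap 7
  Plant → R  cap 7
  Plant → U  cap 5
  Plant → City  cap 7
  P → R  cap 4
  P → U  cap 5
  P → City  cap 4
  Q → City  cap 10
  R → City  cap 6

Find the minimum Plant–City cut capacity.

Augment Plant→City: bottleneck 7, flow now 7.
Augment Plant→Q→City: bottleneck 7, flow now 14.
Augment Plant→R→City: bottleneck 6, flow now 20.
No augmenting path remains; maximum flow = 20.
By max-flow min-cut, the minimum cut capacity equals the max flow.
In the residual graph, reachable from Plant: {Plant, R, U}.
Min-cut edges: Plant→Q (7), Plant→City (7), R→City (6); capacity 7 + 7 + 6 = 20.

20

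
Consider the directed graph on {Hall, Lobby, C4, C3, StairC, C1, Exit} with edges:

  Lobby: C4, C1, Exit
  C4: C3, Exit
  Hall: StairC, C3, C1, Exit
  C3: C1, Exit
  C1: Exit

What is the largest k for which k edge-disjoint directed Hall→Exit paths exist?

Assign every edge capacity 1; by Menger, the answer equals the max flow.
Path Hall→Exit (+1); total 1.
Path Hall→C3→Exit (+1); total 2.
Path Hall→C1→Exit (+1); total 3.
No residual Hall→Exit path; max flow = 3.
Certifying cut of size 3: {Hall→C1, Hall→C3, Hall→Exit}.

3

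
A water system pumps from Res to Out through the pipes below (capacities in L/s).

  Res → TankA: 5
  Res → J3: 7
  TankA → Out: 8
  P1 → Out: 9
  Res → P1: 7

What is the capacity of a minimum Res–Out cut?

Augment Res→P1→Out: bottleneck 7, flow now 7.
Augment Res→TankA→Out: bottleneck 5, flow now 12.
No augmenting path remains; maximum flow = 12.
By max-flow min-cut, the minimum cut capacity equals the max flow.
In the residual graph, reachable from Res: {Res, J3}.
Min-cut edges: Res→P1 (7), Res→TankA (5); capacity 7 + 5 = 12.

12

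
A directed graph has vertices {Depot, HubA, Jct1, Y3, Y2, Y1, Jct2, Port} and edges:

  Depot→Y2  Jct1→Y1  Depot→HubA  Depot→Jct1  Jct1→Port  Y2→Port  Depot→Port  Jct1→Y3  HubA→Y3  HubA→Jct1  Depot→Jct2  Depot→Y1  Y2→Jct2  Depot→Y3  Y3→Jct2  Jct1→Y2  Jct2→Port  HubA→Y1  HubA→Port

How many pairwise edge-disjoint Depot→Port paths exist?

5

Assign every edge capacity 1; by Menger, the answer equals the max flow.
Path Depot→Port (+1); total 1.
Path Depot→HubA→Port (+1); total 2.
Path Depot→Jct1→Port (+1); total 3.
Path Depot→Y2→Port (+1); total 4.
Path Depot→Jct2→Port (+1); total 5.
No residual Depot→Port path; max flow = 5.
Certifying cut of size 5: {Depot→HubA, Depot→Jct1, Depot→Port, Depot→Y2, Jct2→Port}.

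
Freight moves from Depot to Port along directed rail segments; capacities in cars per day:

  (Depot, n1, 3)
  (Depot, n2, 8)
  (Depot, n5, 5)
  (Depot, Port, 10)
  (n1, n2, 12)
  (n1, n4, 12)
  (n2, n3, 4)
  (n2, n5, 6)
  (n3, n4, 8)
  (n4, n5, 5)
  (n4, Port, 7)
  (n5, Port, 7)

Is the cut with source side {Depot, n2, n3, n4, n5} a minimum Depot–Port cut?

Given cut capacity: 3 + 10 + 7 + 7 = 27.
Augment Depot→Port: bottleneck 10, flow now 10.
Augment Depot→n5→Port: bottleneck 5, flow now 15.
Augment Depot→n1→n4→Port: bottleneck 3, flow now 18.
Augment Depot→n2→n5→Port: bottleneck 2, flow now 20.
Augment Depot→n2→n3→n4→Port: bottleneck 4, flow now 24.
No augmenting path remains; maximum flow = 24.
In the residual graph, reachable from Depot: {Depot, n2, n5}.
Min-cut edges: Depot→n1 (3), Depot→Port (10), n2→n3 (4), n5→Port (7); capacity 3 + 10 + 4 + 7 = 24.
Cut capacity 27 exceeds the max flow 24, so it is not minimum.

No — its capacity is 27, but the minimum cut has capacity 24.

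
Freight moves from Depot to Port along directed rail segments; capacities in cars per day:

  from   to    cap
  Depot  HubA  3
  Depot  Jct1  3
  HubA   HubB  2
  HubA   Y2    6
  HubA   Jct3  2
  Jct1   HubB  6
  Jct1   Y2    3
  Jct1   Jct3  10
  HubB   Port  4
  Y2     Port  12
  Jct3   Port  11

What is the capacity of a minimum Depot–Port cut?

Augment Depot→HubA→HubB→Port: bottleneck 2, flow now 2.
Augment Depot→HubA→Y2→Port: bottleneck 1, flow now 3.
Augment Depot→Jct1→HubB→Port: bottleneck 2, flow now 5.
Augment Depot→Jct1→Y2→Port: bottleneck 1, flow now 6.
No augmenting path remains; maximum flow = 6.
By max-flow min-cut, the minimum cut capacity equals the max flow.
In the residual graph, reachable from Depot: {Depot}.
Min-cut edges: Depot→HubA (3), Depot→Jct1 (3); capacity 3 + 3 = 6.

6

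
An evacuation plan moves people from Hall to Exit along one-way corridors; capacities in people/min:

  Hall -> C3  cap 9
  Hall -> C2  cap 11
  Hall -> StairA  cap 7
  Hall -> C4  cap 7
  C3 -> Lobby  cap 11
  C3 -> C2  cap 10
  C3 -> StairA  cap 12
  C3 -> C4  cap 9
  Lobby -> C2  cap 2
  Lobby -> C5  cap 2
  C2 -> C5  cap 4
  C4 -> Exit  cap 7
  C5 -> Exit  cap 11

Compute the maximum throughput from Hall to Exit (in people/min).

13

Augment Hall→C4→Exit: bottleneck 7, flow now 7.
Augment Hall→C2→C5→Exit: bottleneck 4, flow now 11.
Augment Hall→C3→Lobby→C5→Exit: bottleneck 2, flow now 13.
No augmenting path remains; maximum flow = 13.
In the residual graph, reachable from Hall: {Hall, C3, Lobby, C2, StairA, C4}.
Min-cut edges: Lobby→C5 (2), C2→C5 (4), C4→Exit (7); capacity 2 + 4 + 7 = 13.
This cut is saturated, so no flow can exceed 13.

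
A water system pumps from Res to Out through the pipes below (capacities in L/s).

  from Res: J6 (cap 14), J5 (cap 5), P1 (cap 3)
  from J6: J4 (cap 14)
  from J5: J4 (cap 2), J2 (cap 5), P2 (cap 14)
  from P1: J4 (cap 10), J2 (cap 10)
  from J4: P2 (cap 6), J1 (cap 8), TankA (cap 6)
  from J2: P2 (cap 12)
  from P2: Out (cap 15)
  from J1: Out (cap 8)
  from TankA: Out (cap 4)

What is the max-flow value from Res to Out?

Augment Res→J5→P2→Out: bottleneck 5, flow now 5.
Augment Res→J6→J4→P2→Out: bottleneck 6, flow now 11.
Augment Res→J6→J4→J1→Out: bottleneck 8, flow now 19.
Augment Res→P1→J4→TankA→Out: bottleneck 3, flow now 22.
No augmenting path remains; maximum flow = 22.
In the residual graph, reachable from Res: {Res}.
Min-cut edges: Res→J6 (14), Res→J5 (5), Res→P1 (3); capacity 14 + 5 + 3 = 22.
This cut is saturated, so no flow can exceed 22.

22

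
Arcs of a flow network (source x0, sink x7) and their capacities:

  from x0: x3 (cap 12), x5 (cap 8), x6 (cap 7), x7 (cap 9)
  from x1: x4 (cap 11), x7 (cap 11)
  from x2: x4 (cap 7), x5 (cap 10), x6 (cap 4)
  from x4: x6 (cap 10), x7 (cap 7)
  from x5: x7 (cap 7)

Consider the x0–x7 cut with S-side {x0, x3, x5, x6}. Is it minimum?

Yes — it is a minimum cut (capacity 16).

Given cut capacity: 9 + 7 = 16.
Augment x0→x7: bottleneck 9, flow now 9.
Augment x0→x5→x7: bottleneck 7, flow now 16.
No augmenting path remains; maximum flow = 16.
Cut capacity 16 equals the max flow, so it is a minimum cut.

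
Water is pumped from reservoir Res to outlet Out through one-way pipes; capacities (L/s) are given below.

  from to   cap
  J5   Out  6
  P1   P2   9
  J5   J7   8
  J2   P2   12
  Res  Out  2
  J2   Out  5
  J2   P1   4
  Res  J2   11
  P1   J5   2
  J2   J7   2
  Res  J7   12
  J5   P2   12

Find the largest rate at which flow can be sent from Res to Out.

9

Augment Res→Out: bottleneck 2, flow now 2.
Augment Res→J2→Out: bottleneck 5, flow now 7.
Augment Res→J2→P1→J5→Out: bottleneck 2, flow now 9.
No augmenting path remains; maximum flow = 9.
In the residual graph, reachable from Res: {Res, J2, P1, J7, P2}.
Min-cut edges: Res→Out (2), J2→Out (5), P1→J5 (2); capacity 2 + 5 + 2 = 9.
This cut is saturated, so no flow can exceed 9.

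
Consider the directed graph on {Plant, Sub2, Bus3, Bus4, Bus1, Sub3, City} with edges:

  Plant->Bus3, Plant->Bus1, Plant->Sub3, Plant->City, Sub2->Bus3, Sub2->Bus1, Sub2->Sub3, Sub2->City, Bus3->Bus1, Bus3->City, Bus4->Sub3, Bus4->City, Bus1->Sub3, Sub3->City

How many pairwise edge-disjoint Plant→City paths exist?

3

Assign every edge capacity 1; by Menger, the answer equals the max flow.
Path Plant→City (+1); total 1.
Path Plant→Bus3→City (+1); total 2.
Path Plant→Sub3→City (+1); total 3.
No residual Plant→City path; max flow = 3.
Certifying cut of size 3: {Plant→Bus3, Plant→City, Sub3→City}.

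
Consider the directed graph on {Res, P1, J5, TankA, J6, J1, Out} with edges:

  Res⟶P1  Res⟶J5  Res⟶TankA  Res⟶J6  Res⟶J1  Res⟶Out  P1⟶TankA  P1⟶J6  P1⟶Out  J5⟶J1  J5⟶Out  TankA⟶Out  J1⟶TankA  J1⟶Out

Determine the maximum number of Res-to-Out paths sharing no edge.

Assign every edge capacity 1; by Menger, the answer equals the max flow.
Path Res→Out (+1); total 1.
Path Res→P1→Out (+1); total 2.
Path Res→J5→Out (+1); total 3.
Path Res→TankA→Out (+1); total 4.
Path Res→J1→Out (+1); total 5.
No residual Res→Out path; max flow = 5.
Certifying cut of size 5: {Res→J1, Res→J5, Res→Out, Res→P1, Res→TankA}.

5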